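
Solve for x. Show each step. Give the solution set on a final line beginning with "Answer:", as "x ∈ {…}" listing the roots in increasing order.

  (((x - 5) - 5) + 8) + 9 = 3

Step 1. [(((x - 5) - 5) + 8) + 9 = 3] +9 is outermost — subtract 9 both sides ⇒ sub: ((x - 5) - 5) + 8 = -6.
Step 2. [((x - 5) - 5) + 8 = -6] 8 comes off first (subtract 8), so sub: (x - 5) - 5 = -14.
Step 3. [(x - 5) - 5 = -14] add 5: x sits inside (… - 5), so sub: x - 5 = -9.
Step 4. [x - 5 = -9] peel the -5: add 5 from each side. So sub: x = -4.

Answer: x ∈ {-4}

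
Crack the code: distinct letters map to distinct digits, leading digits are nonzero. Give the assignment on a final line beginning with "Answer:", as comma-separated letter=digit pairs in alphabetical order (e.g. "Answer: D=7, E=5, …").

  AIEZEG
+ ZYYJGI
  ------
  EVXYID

Step 1. [col 1: G + I ≡ D (mod 10)] several values work for G in column 1 (G + I ≡ D (mod 10), carry-in 0); try G=3, so G=3.
Step 2. [col 1: G + I ≡ D (mod 10)] D=4 is one option consistent with column 1 (G + I ≡ D (mod 10), carry-in 0) — take it, so D=4.
Step 3. [col 1: G + I ≡ D (mod 10)] from column 1 (G=3, D=4, carry-in 0, digits 3,4 already taken and all letters distinct): I must equal 1 ⇒ I=1.
Step 4. [col 2: E + G ≡ I (mod 10)] column 2: given G=3, I=1, carry-in 0, and digits 1,3,4 already taken and all letters distinct, E+G≡I (mod 10) forces E=8 ⇒ E=8.
Step 5. [col 3: Z + J ≡ Y (mod 10)] no forcing yet in column 3 (carry-in 1); Y=7 is free and consistent — try it, so Y=7.
Step 6. [col 3: Z + J ≡ Y (mod 10)] several values work for J in column 3 (Z + J ≡ Y (mod 10), carry-in 1); try J=0. So J=0.
Step 7. [col 3: Z + J ≡ Y (mod 10)] in column 3 we have Z+J≡Y with carry-in 1; given J=0, Y=7 and digits 0,1,3,4,7,8 already taken and all letters distinct, that pins Z to 6. So Z=6.
Step 8. [col 4: E + Y ≡ X (mod 10)] in column 4 we have E+Y≡X with carry-in 0; given E=8, Y=7 and digits 0,1,3,4,6,7,8 already taken and all letters distinct, that pins X to 5, so X=5.
Step 9. [col 5: I + Y ≡ V (mod 10)] column 5: given I=1, Y=7, carry-in 1, and digits 0,1,3,4,5,6,7,8 already taken and all letters distinct, I+Y≡V (mod 10) forces V=9 ⇒ V=9.
Step 10. [col 6: A + Z ≡ E (mod 10)] in column 6 we have A+Z≡E with carry-in 0; given Z=6, E=8 and digits 0,1,3,4,5,6,7,8,9 already taken and all letters distinct, that pins A to 2, so A=2.

Answer: A=2, D=4, E=8, G=3, I=1, J=0, V=9, X=5, Y=7, Z=6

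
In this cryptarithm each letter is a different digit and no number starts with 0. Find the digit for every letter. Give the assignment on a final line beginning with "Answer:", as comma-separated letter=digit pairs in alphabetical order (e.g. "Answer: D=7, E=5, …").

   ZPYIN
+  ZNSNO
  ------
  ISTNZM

Step 1. [col 1: N + O ≡ M (mod 10)] column 1 (N + O ≡ M (mod 10), carry-in 0) doesn't pin O yet; pick O=4 and continue ⇒ O=4.
Step 2. [col 1: N + O ≡ M (mod 10)] M=0 is one option consistent with column 1 (N + O ≡ M (mod 10), carry-in 0) — take it, so M=0.
Step 3. [I] adding two 5-digit numbers gives at most 5+1 digits, and here it does — I is that final carry and must be 1. So I=1.
Step 4. [col 1: N + O ≡ M (mod 10)] in column 1 we have N+O≡M with carry-in 0; given O=4, M=0 and digits 0,1,4 already taken and all letters distinct, that pins N to 6, so N=6.
Step 5. [col 2: I + N ≡ Z (mod 10)] column 2: given I=1, N=6, carry-in 1, and digits 0,1,4,6 already taken and all letters distinct, I+N≡Z (mod 10) forces Z=8, so Z=8.
Step 6. [col 3: Y + S ≡ N (mod 10)] no forcing yet in column 3 (carry-in 0); Y=9 is free and consistent — try it. So Y=9.
Step 7. [col 3: Y + S ≡ N (mod 10)] column 3 reads Y+S+carry(0)=N with Y=9, N=6; with digits 0,1,4,6,8,9 already taken and all letters distinct, the only value for S is 7 ⇒ S=7.
Step 8. [col 4: P + N ≡ T (mod 10)] in column 4 we have P+N≡T with carry-in 1; given N=6 and digits 0,1,4,6,7,8,9 already taken and all letters distinct, that pins P to 5 ⇒ P=5.
Step 9. [col 4: P + N ≡ T (mod 10)] column 4: given P=5, N=6, carry-in 1, and digits 0,1,4,5,6,7,8,9 already taken and all letters distinct, P+N≡T (mod 10) forces T=2 ⇒ T=2.

Answer: I=1, M=0, N=6, O=4, P=5, S=7, T=2, Y=9, Z=8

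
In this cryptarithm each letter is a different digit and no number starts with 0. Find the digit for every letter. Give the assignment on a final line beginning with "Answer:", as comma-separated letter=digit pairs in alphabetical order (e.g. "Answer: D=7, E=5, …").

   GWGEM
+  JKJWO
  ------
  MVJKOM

Step 1. [col 1: M + O ≡ M (mod 10)] column 1: given nothing yet, carry-in 0, and all letters distinct, none taken yet, M+O≡M (mod 10) forces O=0. So O=0.
Step 2. [col 1: M + O ≡ M (mod 10)] M=1 is one option consistent with column 1 (M + O ≡ M (mod 10), carry-in 0) — take it, so M=1.
Step 3. [col 2: E + W ≡ O (mod 10)] column 2 (E + W ≡ O (mod 10), carry-in 0) doesn't pin E yet; pick E=8 and continue, so E=8.
Step 4. [col 2: E + W ≡ O (mod 10)] column 2: given E=8, O=0, carry-in 0, and digits 0,1,8 already taken and all letters distinct, E+W≡O (mod 10) forces W=2, so W=2.
Step 5. [col 3: G + J ≡ K (mod 10)] column 3 (G + J ≡ K (mod 10), carry-in 1) doesn't pin J yet; pick J=7 and continue. So J=7.
Step 6. [col 3: G + J ≡ K (mod 10)] G=6 is one option consistent with column 3 (G + J ≡ K (mod 10), carry-in 1) — take it. So G=6.
Step 7. [col 3: G + J ≡ K (mod 10)] from column 3 (G=6, J=7, carry-in 1, digits 0,1,2,6,7,8 already taken and all letters distinct): K must equal 4, so K=4.
Step 8. [col 5: G + J ≡ V (mod 10)] from column 5 (G=6, J=7, carry-in 0, digits 0,1,2,4,6,7,8 already taken and all letters distinct): V must equal 3 ⇒ V=3.

Answer: E=8, G=6, J=7, K=4, M=1, O=0, V=3, W=2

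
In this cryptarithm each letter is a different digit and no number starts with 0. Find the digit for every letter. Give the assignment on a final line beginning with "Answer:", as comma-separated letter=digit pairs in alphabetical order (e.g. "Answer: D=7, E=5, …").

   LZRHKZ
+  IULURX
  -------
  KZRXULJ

Step 1. [col 1: Z + X ≡ J (mod 10)] X=5 is one option consistent with column 1 (Z + X ≡ J (mod 10), carry-in 0) — take it, so X=5.
Step 2. [col 1: Z + X ≡ J (mod 10)] J=9 is one option consistent with column 1 (Z + X ≡ J (mod 10), carry-in 0) — take it ⇒ J=9.
Step 3. [K] adding two 6-digit numbers gives at most 6+1 digits, and here it does — K is that final carry and must be 1 ⇒ K=1.
Step 4. [col 1: Z + X ≡ J (mod 10)] from column 1 (X=5, J=9, carry-in 0, digits 1,5,9 already taken and all letters distinct): Z must equal 4 ⇒ Z=4.
Step 5. [col 2: K + R ≡ L (mod 10)] column 2 (K + R ≡ L (mod 10), carry-in 0) doesn't pin L yet; pick L=8 and continue ⇒ L=8.
Step 6. [col 2: K + R ≡ L (mod 10)] in column 2 we have K+R≡L with carry-in 0; given K=1, L=8 and digits 1,4,5,8,9 already taken and all letters distinct, that pins R to 7, so R=7.
Step 7. [col 3: H + U ≡ U (mod 10)] column 3 reads H+U+carry(0)=U with nothing yet; with digits 1,4,5,7,8,9 already taken and all letters distinct, the only value for H is 0. So H=0.
Step 8. [col 3: H + U ≡ U (mod 10)] no forcing yet in column 3 (carry-in 0); U=2 is free and consistent — try it. So U=2.
Step 9. [col 6: L + I ≡ Z (mod 10)] from column 6 (L=8, Z=4, carry-in 0, digits 0,1,2,4,5,7,8,9 already taken and all letters distinct): I must equal 6, so I=6.

Answer: H=0, I=6, J=9, K=1, L=8, R=7, U=2, X=5, Z=4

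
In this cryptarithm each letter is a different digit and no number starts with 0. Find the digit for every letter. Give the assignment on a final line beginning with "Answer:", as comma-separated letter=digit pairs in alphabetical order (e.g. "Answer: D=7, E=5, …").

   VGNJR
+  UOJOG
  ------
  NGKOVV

Step 1. [col 1: R + G ≡ V (mod 10)] column 1 (R + G ≡ V (mod 10), carry-in 0) doesn't pin G yet; pick G=5 and continue. So G=5.
Step 2. [col 1: R + G ≡ V (mod 10)] R=2 is one option consistent with column 1 (R + G ≡ V (mod 10), carry-in 0) — take it ⇒ R=2.
Step 3. [N] the sum has 6 digits but both addends have 5; that extra leading digit N is the final carry, namely 1 ⇒ N=1.
Step 4. [col 1: R + G ≡ V (mod 10)] column 1: given R=2, G=5, carry-in 0, and digits 1,2,5 already taken and all letters distinct, R+G≡V (mod 10) forces V=7 ⇒ V=7.
Step 5. [col 2: J + O ≡ V (mod 10)] column 2 (J + O ≡ V (mod 10), carry-in 0) doesn't pin O yet; pick O=4 and continue. So O=4.
Step 6. [col 2: J + O ≡ V (mod 10)] from column 2 (O=4, V=7, carry-in 0, digits 1,2,4,5,7 already taken and all letters distinct): J must equal 3, so J=3.
Step 7. [col 4: G + O ≡ K (mod 10)] column 4: given G=5, O=4, carry-in 0, and digits 1,2,3,4,5,7 already taken and all letters distinct, G+O≡K (mod 10) forces K=9, so K=9.
Step 8. [col 5: V + U ≡ G (mod 10)] column 5: given V=7, G=5, carry-in 0, and digits 1,2,3,4,5,7,9 already taken and all letters distinct, V+U≡G (mod 10) forces U=8. So U=8.

Answer: G=5, J=3, K=9, N=1, O=4, R=2, U=8, V=7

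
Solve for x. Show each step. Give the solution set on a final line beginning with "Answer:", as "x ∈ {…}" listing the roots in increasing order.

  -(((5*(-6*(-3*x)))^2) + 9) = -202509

Step 1. [-(((5*(-6*(-3*x)))^2) + 9) = -202509] LHS negated; negate both sides. So neg: ((5*(-6*(-3*x)))^2) + 9 = 202509.
Step 2. [((5*(-6*(-3*x)))^2) + 9 = 202509] 9 comes off first (subtract 9), so sub: (5*(-6*(-3*x)))^2 = 202500.
Step 3. [(5*(-6*(-3*x)))^2 = 202500] √ both sides: 202500 ≥ 0 gives two branches, so sqrt: 5*(-6*(-3*x)) = 450 or -450.
Step 4. [5*(-6*(-3*x)) = 450 or -450] 5 out front; divide by 5. So div: -6*(-3*x) = 90 or -90.
Step 5. [-6*(-3*x) = 90 or -90] -6 out front; divide by -6 ⇒ div: -3*x = -15 or 15.
Step 6. [-3*x = -15 or 15] divide by the outer -3 ⇒ div: x = 5 or -5.

Answer: x ∈ {-5, 5}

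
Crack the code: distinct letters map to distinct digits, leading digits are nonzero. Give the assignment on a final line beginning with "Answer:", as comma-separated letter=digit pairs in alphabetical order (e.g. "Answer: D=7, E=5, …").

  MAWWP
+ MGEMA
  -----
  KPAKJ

Step 1. [col 1: P + A ≡ J (mod 10)] column 1 (P + A ≡ J (mod 10), carry-in 0) doesn't pin P yet; pick P=1 and continue, so P=1.
Step 2. [col 1: P + A ≡ J (mod 10)] several values work for A in column 1 (P + A ≡ J (mod 10), carry-in 0); try A=2, so A=2.
Step 3. [col 1: P + A ≡ J (mod 10)] column 1 reads P+A+carry(0)=J with P=1, A=2; with digits 1,2 already taken and all letters distinct, the only value for J is 3, so J=3.
Step 4. [col 2: W + M ≡ K (mod 10)] several values work for M in column 2 (W + M ≡ K (mod 10), carry-in 0); try M=4, so M=4.
Step 5. [col 2: W + M ≡ K (mod 10)] W=5 is one option consistent with column 2 (W + M ≡ K (mod 10), carry-in 0) — take it. So W=5.
Step 6. [col 2: W + M ≡ K (mod 10)] from column 2 (W=5, M=4, carry-in 0, digits 1,2,3,4,5 already taken and all letters distinct): K must equal 9, so K=9.
Step 7. [col 3: W + E ≡ A (mod 10)] from column 3 (W=5, A=2, carry-in 0, digits 1,2,3,4,5,9 already taken and all letters distinct): E must equal 7. So E=7.
Step 8. [col 4: A + G ≡ P (mod 10)] in column 4 we have A+G≡P with carry-in 1; given A=2, P=1 and digits 1,2,3,4,5,7,9 already taken and all letters distinct, that pins G to 8 ⇒ G=8.

Answer: A=2, E=7, G=8, J=3, K=9, M=4, P=1, W=5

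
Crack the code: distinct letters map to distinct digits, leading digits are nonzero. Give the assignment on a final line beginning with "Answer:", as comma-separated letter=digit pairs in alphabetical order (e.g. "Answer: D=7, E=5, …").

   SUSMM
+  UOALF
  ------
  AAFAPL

Step 1. [col 1: M + F ≡ L (mod 10)] several values work for F in column 1 (M + F ≡ L (mod 10), carry-in 0); try F=7. So F=7.
Step 2. [col 1: M + F ≡ L (mod 10)] no forcing yet in column 1 (carry-in 0); M=6 is free and consistent — try it ⇒ M=6.
Step 3. [A] A is the leading digit of a 6-digit sum of two 5-digit numbers; the final carry is exactly 1. So A=1.
Step 4. [col 1: M + F ≡ L (mod 10)] from column 1 (M=6, F=7, carry-in 0, digits 1,6,7 already taken and all letters distinct): L must equal 3 ⇒ L=3.
Step 5. [col 2: M + L ≡ P (mod 10)] column 2: given M=6, L=3, carry-in 1, and digits 1,3,6,7 already taken and all letters distinct, M+L≡P (mod 10) forces P=0, so P=0.
Step 6. [col 3: S + A ≡ A (mod 10)] column 3: given A=1, carry-in 1, and digits 0,1,3,6,7 already taken and all letters distinct, S+A≡A (mod 10) forces S=9, so S=9.
Step 7. [col 4: U + O ≡ F (mod 10)] no forcing yet in column 4 (carry-in 1); U=2 is free and consistent — try it. So U=2.
Step 8. [col 4: U + O ≡ F (mod 10)] column 4 reads U+O+carry(1)=F with U=2, F=7; with digits 0,1,2,3,6,7,9 already taken and all letters distinct, the only value for O is 4, so O=4.

Answer: A=1, F=7, L=3, M=6, O=4, P=0, S=9, U=2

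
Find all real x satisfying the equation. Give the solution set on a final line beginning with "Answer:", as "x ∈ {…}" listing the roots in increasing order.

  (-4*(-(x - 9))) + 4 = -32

Step 1. [(-4*(-(x - 9))) + 4 = -32] -4 | LHS and -4 | -32: pull -4 out ⇒ factor: (-(x - 9)) - 1 = 8.
Step 2. [(-(x - 9)) - 1 = 8] -1 is outermost — add 1 both sides ⇒ sub: -(x - 9) = 9.
Step 3. [-(x - 9) = 9] flip signs both sides, so neg: x - 9 = -9.
Step 4. [x - 9 = -9] the outer -9 inverts by adding 9, so sub: x = 0.

Answer: x ∈ {0}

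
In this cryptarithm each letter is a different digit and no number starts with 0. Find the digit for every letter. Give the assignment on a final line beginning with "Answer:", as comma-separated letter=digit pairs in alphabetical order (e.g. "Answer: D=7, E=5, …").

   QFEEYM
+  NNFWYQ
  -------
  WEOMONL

Step 1. [W] adding two 6-digit numbers gives at most 6+1 digits, and here it does — W is that final carry and must be 1 ⇒ W=1.
Step 2. [col 1: M + Q ≡ L (mod 10)] no forcing yet in column 1 (carry-in 0); M=2 is free and consistent — try it. So M=2.
Step 3. [col 1: M + Q ≡ L (mod 10)] several values work for L in column 1 (M + Q ≡ L (mod 10), carry-in 0); try L=9 ⇒ L=9.
Step 4. [col 1: M + Q ≡ L (mod 10)] from column 1 (M=2, L=9, carry-in 0, digits 1,2,9 already taken and all letters distinct): Q must equal 7 ⇒ Q=7.
Step 5. [col 2: Y + Y ≡ N (mod 10)] column 2 (Y + Y ≡ N (mod 10), carry-in 0) doesn't pin Y yet; pick Y=3 and continue. So Y=3.
Step 6. [col 2: Y + Y ≡ N (mod 10)] column 2: given Y=3, carry-in 0, and digits 1,2,3,7,9 already taken and all letters distinct, Y+Y≡N (mod 10) forces N=6, so N=6.
Step 7. [col 3: E + W ≡ O (mod 10)] column 3 reads E+W+carry(0)=O with W=1; with digits 1,2,3,6,7,9 already taken and all letters distinct, the only value for E is 4. So E=4.
Step 8. [col 3: E + W ≡ O (mod 10)] from column 3 (E=4, W=1, carry-in 0, digits 1,2,3,4,6,7,9 already taken and all letters distinct): O must equal 5, so O=5.
Step 9. [col 4: E + F ≡ M (mod 10)] column 4: given E=4, M=2, carry-in 0, and digits 1,2,3,4,5,6,7,9 already taken and all letters distinct, E+F≡M (mod 10) forces F=8, so F=8.

Answer: E=4, F=8, L=9, M=2, N=6, O=5, Q=7, W=1, Y=3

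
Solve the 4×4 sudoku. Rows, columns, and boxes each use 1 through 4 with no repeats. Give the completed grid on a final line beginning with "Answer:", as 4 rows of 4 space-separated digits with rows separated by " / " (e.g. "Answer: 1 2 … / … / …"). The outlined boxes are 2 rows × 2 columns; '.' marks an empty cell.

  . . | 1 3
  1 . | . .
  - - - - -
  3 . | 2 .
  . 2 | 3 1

Step 1. [r1c2∈{4}] nothing but 4 survives at r1c2. So r1c2=4.
Step 2. [r2c3∈{4}] r2c3's peers cover all but 4. So r2c3=4.
Step 3. [r2c2∈{3}] only 3 remains possible at r2c2, so r2c2=3.
Step 4. [r3c2∈{1}] only 1 remains possible at r3c2. So r3c2=1.
Step 5. [r3c4∈{4}] r3c4's peers cover all but 4, so r3c4=4.
Step 6. [r4c1∈{4}] nothing but 4 survives at r4c1, so r4c1=4.
Step 7. [r1c1∈{2}] r1c1 has the single candidate 2. So r1c1=2.
Step 8. [r2c4∈{2}] r2c4 has the single candidate 2, so r2c4=2.

Answer: 2 4 1 3 / 1 3 4 2 / 3 1 2 4 / 4 2 3 1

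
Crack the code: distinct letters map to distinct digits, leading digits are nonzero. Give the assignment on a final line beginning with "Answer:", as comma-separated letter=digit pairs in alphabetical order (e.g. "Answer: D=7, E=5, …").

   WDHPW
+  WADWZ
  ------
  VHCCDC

Step 1. [col 1: W + Z ≡ C (mod 10)] Z=6 is one option consistent with column 1 (W + Z ≡ C (mod 10), carry-in 0) — take it ⇒ Z=6.
Step 2. [V] adding two 5-digit numbers gives at most 5+1 digits, and here it does — V is that final carry and must be 1, so V=1.
Step 3. [col 1: W + Z ≡ C (mod 10)] no forcing yet in column 1 (carry-in 0); C=3 is free and consistent — try it, so C=3.
Step 4. [col 1: W + Z ≡ C (mod 10)] column 1: given Z=6, C=3, carry-in 0, and digits 1,3,6 already taken and all letters distinct, W+Z≡C (mod 10) forces W=7 ⇒ W=7.
Step 5. [col 2: P + W ≡ D (mod 10)] no forcing yet in column 2 (carry-in 1); P=0 is free and consistent — try it, so P=0.
Step 6. [col 2: P + W ≡ D (mod 10)] in column 2 we have P+W≡D with carry-in 1; given P=0, W=7 and digits 0,1,3,6,7 already taken and all letters distinct, that pins D to 8. So D=8.
Step 7. [col 3: H + D ≡ C (mod 10)] from column 3 (D=8, C=3, carry-in 0, digits 0,1,3,6,7,8 already taken and all letters distinct): H must equal 5. So H=5.
Step 8. [col 4: D + A ≡ C (mod 10)] in column 4 we have D+A≡C with carry-in 1; given D=8, C=3 and digits 0,1,3,5,6,7,8 already taken and all letters distinct, that pins A to 4 ⇒ A=4.

Answer: A=4, C=3, D=8, H=5, P=0, V=1, W=7, Z=6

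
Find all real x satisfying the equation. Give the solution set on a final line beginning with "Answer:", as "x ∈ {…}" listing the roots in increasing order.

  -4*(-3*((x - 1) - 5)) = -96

Step 1. [-4*(-3*((x - 1) - 5)) = -96] -4 out front; divide by -4. So div: -3*((x - 1) - 5) = 24.
Step 2. [-3*((x - 1) - 5) = 24] leading coefficient -3: divide by -3. So div: (x - 1) - 5 = -8.
Step 3. [(x - 1) - 5 = -8] 5 comes off first (add 5). So sub: x - 1 = -3.
Step 4. [x - 1 = -3] -1 is outermost — add 1 both sides ⇒ sub: x = -2.

Answer: x ∈ {-2}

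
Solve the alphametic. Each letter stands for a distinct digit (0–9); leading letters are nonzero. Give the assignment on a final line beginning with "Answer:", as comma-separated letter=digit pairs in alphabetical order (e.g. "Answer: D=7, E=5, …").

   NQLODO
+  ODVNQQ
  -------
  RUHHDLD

Step 1. [col 1: O + Q ≡ D (mod 10)] D=3 is one option consistent with column 1 (O + Q ≡ D (mod 10), carry-in 0) — take it, so D=3.
Step 2. [col 1: O + Q ≡ D (mod 10)] no forcing yet in column 1 (carry-in 0); O=7 is free and consistent — try it, so O=7.
Step 3. [R] adding two 6-digit numbers gives at most 6+1 digits, and here it does — R is that final carry and must be 1 ⇒ R=1.
Step 4. [col 1: O + Q ≡ D (mod 10)] column 1: given O=7, D=3, carry-in 0, and digits 1,3,7 already taken and all letters distinct, O+Q≡D (mod 10) forces Q=6 ⇒ Q=6.
Step 5. [col 2: D + Q ≡ L (mod 10)] in column 2 we have D+Q≡L with carry-in 1; given D=3, Q=6 and digits 1,3,6,7 already taken and all letters distinct, that pins L to 0. So L=0.
Step 6. [col 3: O + N ≡ D (mod 10)] from column 3 (O=7, D=3, carry-in 1, digits 0,1,3,6,7 already taken and all letters distinct): N must equal 5. So N=5.
Step 7. [col 4: L + V ≡ H (mod 10)] column 4: given L=0, carry-in 1, and digits 0,1,3,5,6,7 already taken and all letters distinct, L+V≡H (mod 10) forces V=8. So V=8.
Step 8. [col 4: L + V ≡ H (mod 10)] column 4: given L=0, V=8, carry-in 1, and digits 0,1,3,5,6,7,8 already taken and all letters distinct, L+V≡H (mod 10) forces H=9, so H=9.
Step 9. [col 6: N + O ≡ U (mod 10)] in column 6 we have N+O≡U with carry-in 0; given N=5, O=7 and digits 0,1,3,5,6,7,8,9 already taken and all letters distinct, that pins U to 2 ⇒ U=2.

Answer: D=3, H=9, L=0, N=5, O=7, Q=6, R=1, U=2, V=8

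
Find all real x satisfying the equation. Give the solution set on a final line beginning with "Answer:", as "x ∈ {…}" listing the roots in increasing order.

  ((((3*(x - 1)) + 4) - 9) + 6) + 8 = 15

Step 1. [((((3*(x - 1)) + 4) - 9) + 6) + 8 = 15] +8 is outermost — subtract 8 both sides, so sub: (((3*(x - 1)) + 4) - 9) + 6 = 7.
Step 2. [(((3*(x - 1)) + 4) - 9) + 6 = 7] +6 is outermost — subtract 6 both sides, so sub: ((3*(x - 1)) + 4) - 9 = 1.
Step 3. [((3*(x - 1)) + 4) - 9 = 1] -9 is outermost — add 9 both sides. So sub: (3*(x - 1)) + 4 = 10.
Step 4. [(3*(x - 1)) + 4 = 10] +4 is outermost — subtract 4 both sides ⇒ sub: 3*(x - 1) = 6.
Step 5. [3*(x - 1) = 6] divide by the outer 3. So div: x - 1 = 2.
Step 6. [x - 1 = 2] peel the -1: add 1 from each side ⇒ sub: x = 3.

Answer: x ∈ {3}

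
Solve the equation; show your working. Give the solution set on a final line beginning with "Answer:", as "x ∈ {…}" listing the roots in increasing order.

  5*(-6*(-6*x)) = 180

Step 1. [5*(-6*(-6*x)) = 180] 5·(inner) — divide through by 5, so div: -6*(-6*x) = 36.
Step 2. [-6*(-6*x) = 36] -6 out front; divide by -6. So div: -6*x = -6.
Step 3. [-6*x = -6] leading coefficient -6: divide by -6. So div: x = 1.

Answer: x ∈ {1}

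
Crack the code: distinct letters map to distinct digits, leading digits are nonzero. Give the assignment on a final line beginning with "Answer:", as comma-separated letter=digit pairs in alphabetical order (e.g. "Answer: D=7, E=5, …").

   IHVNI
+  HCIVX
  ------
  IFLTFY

Step 1. [col 1: I + X ≡ Y (mod 10)] X=5 is one option consistent with column 1 (I + X ≡ Y (mod 10), carry-in 0) — take it. So X=5.
Step 2. [col 1: I + X ≡ Y (mod 10)] no forcing yet in column 1 (carry-in 0); Y=6 is free and consistent — try it. So Y=6.
Step 3. [col 1: I + X ≡ Y (mod 10)] column 1 reads I+X+carry(0)=Y with X=5, Y=6; with digits 5,6 already taken and all letters distinct, the only value for I is 1 ⇒ I=1.
Step 4. [col 2: N + V ≡ F (mod 10)] no forcing yet in column 2 (carry-in 0); N=3 is free and consistent — try it. So N=3.
Step 5. [col 2: N + V ≡ F (mod 10)] several values work for V in column 2 (N + V ≡ F (mod 10), carry-in 0); try V=7. So V=7.
Step 6. [col 2: N + V ≡ F (mod 10)] column 2: given N=3, V=7, carry-in 0, and digits 1,3,5,6,7 already taken and all letters distinct, N+V≡F (mod 10) forces F=0. So F=0.
Step 7. [col 3: V + I ≡ T (mod 10)] column 3 reads V+I+carry(1)=T with V=7, I=1; with digits 0,1,3,5,6,7 already taken and all letters distinct, the only value for T is 9 ⇒ T=9.
Step 8. [col 4: H + C ≡ L (mod 10)] column 4 reads H+C+carry(0)=L with nothing yet; with digits 0,1,3,5,6,7,9 already taken and all letters distinct, the only value for L is 2. So L=2.
Step 9. [col 4: H + C ≡ L (mod 10)] H=8 is one option consistent with column 4 (H + C ≡ L (mod 10), carry-in 0) — take it ⇒ H=8.
Step 10. [col 4: H + C ≡ L (mod 10)] column 4: given H=8, L=2, carry-in 0, and digits 0,1,2,3,5,6,7,8,9 already taken and all letters distinct, H+C≡L (mod 10) forces C=4. So C=4.

Answer: C=4, F=0, H=8, I=1, L=2, N=3, T=9, V=7, X=5, Y=6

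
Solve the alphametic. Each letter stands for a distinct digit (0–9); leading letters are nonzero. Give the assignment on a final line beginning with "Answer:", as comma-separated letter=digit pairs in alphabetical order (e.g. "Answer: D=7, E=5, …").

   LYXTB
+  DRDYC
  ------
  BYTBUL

Step 1. [col 1: B + C ≡ L (mod 10)] column 1 (B + C ≡ L (mod 10), carry-in 0) doesn't pin L yet; pick L=7 and continue, so L=7.
Step 2. [col 1: B + C ≡ L (mod 10)] column 1 (B + C ≡ L (mod 10), carry-in 0) doesn't pin C yet; pick C=6 and continue ⇒ C=6.
Step 3. [col 1: B + C ≡ L (mod 10)] column 1 reads B+C+carry(0)=L with C=6, L=7; with digits 6,7 already taken and all letters distinct, the only value for B is 1 ⇒ B=1.
Step 4. [col 2: T + Y ≡ U (mod 10)] column 2 (T + Y ≡ U (mod 10), carry-in 0) doesn't pin Y yet; pick Y=5 and continue ⇒ Y=5.
Step 5. [col 2: T + Y ≡ U (mod 10)] several values work for U in column 2 (T + Y ≡ U (mod 10), carry-in 0); try U=4, so U=4.
Step 6. [col 2: T + Y ≡ U (mod 10)] column 2 reads T+Y+carry(0)=U with Y=5, U=4; with digits 1,4,5,6,7 already taken and all letters distinct, the only value for T is 9, so T=9.
Step 7. [col 3: X + D ≡ B (mod 10)] no forcing yet in column 3 (carry-in 1); X=2 is free and consistent — try it, so X=2.
Step 8. [col 3: X + D ≡ B (mod 10)] column 3 reads X+D+carry(1)=B with X=2, B=1; with digits 1,2,4,5,6,7,9 already taken and all letters distinct, the only value for D is 8. So D=8.
Step 9. [col 4: Y + R ≡ T (mod 10)] from column 4 (Y=5, T=9, carry-in 1, digits 1,2,4,5,6,7,8,9 already taken and all letters distinct): R must equal 3, so R=3.

Answer: B=1, C=6, D=8, L=7, R=3, T=9, U=4, X=2, Y=5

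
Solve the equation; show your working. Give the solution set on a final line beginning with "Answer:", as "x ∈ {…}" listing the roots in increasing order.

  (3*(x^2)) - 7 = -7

Step 1. [(3*(x^2)) - 7 = -7] add 7: x sits inside (… - 7) ⇒ sub: 3*(x^2) = 0.
Step 2. [3*(x^2) = 0] leading coefficient 3: divide by 3 ⇒ div: x^2 = 0.
Step 3. [x^2 = 0] LHS squared, RHS 0 ≥ 0: apply √ (±), so sqrt: x = 0.

Answer: x ∈ {0}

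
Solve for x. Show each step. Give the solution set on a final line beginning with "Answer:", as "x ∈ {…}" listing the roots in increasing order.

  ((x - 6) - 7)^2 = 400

Step 1. [((x - 6) - 7)^2 = 400] LHS squared, RHS 400 ≥ 0: apply √ (±), so sqrt: (x - 6) - 7 = 20 or -20.
Step 2. [(x - 6) - 7 = 20 or -20] -7 is outermost — add 7 both sides, so sub: x - 6 = 27 or -13.
Step 3. [x - 6 = 27 or -13] -6 is outermost — add 6 both sides, so sub: x = 33 or -7.

Answer: x ∈ {-7, 33}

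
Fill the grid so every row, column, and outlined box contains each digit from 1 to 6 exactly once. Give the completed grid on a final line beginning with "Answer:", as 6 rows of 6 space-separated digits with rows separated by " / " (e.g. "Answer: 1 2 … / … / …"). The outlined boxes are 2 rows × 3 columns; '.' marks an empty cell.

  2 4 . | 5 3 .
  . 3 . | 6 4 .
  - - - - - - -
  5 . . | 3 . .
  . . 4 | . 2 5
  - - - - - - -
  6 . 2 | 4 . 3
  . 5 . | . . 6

Step 1. [r6c5∈{1}] nothing but 1 survives at r6c5. So r6c5=1.
Step 2. [r2c1∈{1}] only 1 remains possible at r2c1, so r2c1=1.
Step 3. [r3c3∈{1,6}] r3c3 is the only open cell in col 3 admitting 1 ⇒ r3c3=1.
Step 4. [r6c1∈{3,4}] row 6 places 4 nowhere but r6c1. So r6c1=4.
Step 5. [r3c2∈{2,6}] row 3 places 2 nowhere but r3c2, so r3c2=2.
Step 6. [r3c6∈{4}] nothing but 4 survives at r3c6, so r3c6=4.
Step 7. [r6c4∈{2}] r6c4 is down to just 2 ⇒ r6c4=2.
Step 8. [r4c2∈{6}] r4c2's peers cover all but 6 ⇒ r4c2=6.
Step 9. [r3c5∈{6}] nothing but 6 survives at r3c5 ⇒ r3c5=6.
Step 10. [r6c3∈{3}] r6c3's peers cover all but 3 ⇒ r6c3=3.
Step 11. [r2c3∈{5}] r2c3's peers cover all but 5, so r2c3=5.
Step 12. [r1c3∈{6}] only 6 remains possible at r1c3 ⇒ r1c3=6.
Step 13. [r2c6∈{2}] only 2 remains possible at r2c6 ⇒ r2c6=2.
Step 14. [r4c4∈{1}] r4c4 is down to just 1, so r4c4=1.
Step 15. [r5c5∈{5}] nothing but 5 survives at r5c5 ⇒ r5c5=5.
Step 16. [r5c2∈{1}] r5c2's peers cover all but 1, so r5c2=1.
Step 17. [r1c6∈{1}] r1c6 has the single candidate 1 ⇒ r1c6=1.
Step 18. [r4c1∈{3}] r4c1 is down to just 3, so r4c1=3.

Answer: 2 4 6 5 3 1 / 1 3 5 6 4 2 / 5 2 1 3 6 4 / 3 6 4 1 2 5 / 6 1 2 4 5 3 / 4 5 3 2 1 6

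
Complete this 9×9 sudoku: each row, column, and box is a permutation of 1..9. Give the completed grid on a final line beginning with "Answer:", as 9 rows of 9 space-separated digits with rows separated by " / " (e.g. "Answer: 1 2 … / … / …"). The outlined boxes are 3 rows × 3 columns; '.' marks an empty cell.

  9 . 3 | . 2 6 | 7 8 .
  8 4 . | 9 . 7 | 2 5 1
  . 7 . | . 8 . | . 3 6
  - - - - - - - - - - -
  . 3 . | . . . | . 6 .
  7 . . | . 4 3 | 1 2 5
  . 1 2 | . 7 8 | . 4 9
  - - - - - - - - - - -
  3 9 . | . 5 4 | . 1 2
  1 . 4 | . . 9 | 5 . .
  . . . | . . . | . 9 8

Step 1. [r1c4∈{1,4,5}] 1 has one home in row 1: r1c4, so r1c4=1.
Step 2. [r5c4∈{6}] r5c4 is down to just 6 ⇒ r5c4=6.
Step 3. [r8c9∈{3,7}] col 9 places 3 nowhere but r8c9, so r8c9=3.
Step 4. [r6c4∈{5}] r6c4 has the single candidate 5 ⇒ r6c4=5.
Step 5. [r5c2∈{8}] nothing but 8 survives at r5c2 ⇒ r5c2=8.
Step 6. [r9c4∈{2,3,7}] in col 4, 3 fits only at r9c4, so r9c4=3.
Step 7. [r7c3∈{6,7,8}] 8 has one home in col 3: r7c3. So r7c3=8.
Step 8. [r1c2∈{5}] only 5 remains possible at r1c2, so r1c2=5.
Step 9. [r8c5∈{6}] r8c5 has the single candidate 6 ⇒ r8c5=6.
Step 10. [r9c2∈{2,6}] across col 2, 6 lands solely at r9c2, so r9c2=6.
Step 11. [r9c5∈{1}] r9c5 is down to just 1. So r9c5=1.
Step 12. [r9c6∈{2}] only 2 remains possible at r9c6. So r9c6=2.
Step 13. [r9c1∈{5}] nothing but 5 survives at r9c1, so r9c1=5.
Step 14. [r7c4∈{7}] r7c4's peers cover all but 7, so r7c4=7.
Step 15. [r3c7∈{4,9}] row 3 places 9 nowhere but r3c7 ⇒ r3c7=9.
Step 16. [r4c5∈{9}] r4c5 has the single candidate 9, so r4c5=9.
Step 17. [r4c7∈{8}] r4c7 has the single candidate 8, so r4c7=8.
Step 18. [r9c3∈{7}] r9c3 is down to just 7, so r9c3=7.
Step 19. [r3c1∈{2}] r3c1's peers cover all but 2, so r3c1=2.
Step 20. [r4c3∈{5}] r4c3 has the single candidate 5. So r4c3=5.
Step 21. [r3c3∈{1}] nothing but 1 survives at r3c3. So r3c3=1.
Step 22. [r4c4∈{2}] nothing but 2 survives at r4c4, so r4c4=2.
Step 23. [r2c3∈{6}] r2c3 has the single candidate 6, so r2c3=6.
Step 24. [r8c2∈{2}] r8c2 is down to just 2 ⇒ r8c2=2.
Step 25. [r4c6∈{1}] r4c6's peers cover all but 1, so r4c6=1.
Step 26. [r7c7∈{6}] r7c7 has the single candidate 6. So r7c7=6.
Step 27. [r3c6∈{5}] r3c6 is down to just 5 ⇒ r3c6=5.
Step 28. [r1c9∈{4}] only 4 remains possible at r1c9 ⇒ r1c9=4.
Step 29. [r5c3∈{9}] r5c3 is down to just 9. So r5c3=9.
Step 30. [r4c9∈{7}] nothing but 7 survives at r4c9. So r4c9=7.
Step 31. [r2c5∈{3}] nothing but 3 survives at r2c5 ⇒ r2c5=3.
Step 32. [r8c8∈{7}] r8c8's peers cover all but 7, so r8c8=7.
Step 33. [r8c4∈{8}] r8c4's peers cover all but 8, so r8c4=8.
Step 34. [r6c1∈{6}] nothing but 6 survives at r6c1. So r6c1=6.
Step 35. [r3c4∈{4}] r3c4 has the single candidate 4, so r3c4=4.
Step 36. [r9c7∈{4}] r9c7 has the single candidate 4. So r9c7=4.
Step 37. [r6c7∈{3}] r6c7 is down to just 3, so r6c7=3.
Step 38. [r4c1∈{4}] r4c1's peers cover all but 4, so r4c1=4.

Answer: 9 5 3 1 2 6 7 8 4 / 8 4 6 9 3 7 2 5 1 / 2 7 1 4 8 5 9 3 6 / 4 3 5 2 9 1 8 6 7 / 7 8 9 6 4 3 1 2 5 / 6 1 2 5 7 8 3 4 9 / 3 9 8 7 5 4 6 1 2 / 1 2 4 8 6 9 5 7 3 / 5 6 7 3 1 2 4 9 8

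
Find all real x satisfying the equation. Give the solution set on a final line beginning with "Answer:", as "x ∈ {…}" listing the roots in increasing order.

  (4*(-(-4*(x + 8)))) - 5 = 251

Step 1. [(4*(-(-4*(x + 8)))) - 5 = 251] the outer -5 inverts by adding 5 ⇒ sub: 4*(-(-4*(x + 8))) = 256.
Step 2. [4*(-(-4*(x + 8))) = 256] 4·(inner) — divide through by 4 ⇒ div: -(-4*(x + 8)) = 64.
Step 3. [-(-4*(x + 8)) = 64] flip signs both sides ⇒ neg: -4*(x + 8) = -64.
Step 4. [-4*(x + 8) = -64] -4·(inner) — divide through by -4, so div: x + 8 = 16.
Step 5. [x + 8 = 16] the outer +8 inverts by subtracting 8. So sub: x = 8.

Answer: x ∈ {8}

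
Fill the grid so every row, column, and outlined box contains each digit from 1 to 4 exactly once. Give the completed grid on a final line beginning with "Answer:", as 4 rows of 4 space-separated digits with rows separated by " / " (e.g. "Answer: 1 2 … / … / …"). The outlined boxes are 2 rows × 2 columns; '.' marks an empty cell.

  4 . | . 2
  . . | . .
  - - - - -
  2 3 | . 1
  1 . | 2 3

Step 1. [r1c2∈{1}] r1c2 has the single candidate 1. So r1c2=1.
Step 2. [r2c3∈{1,3,4}] across row 2, 1 lands solely at r2c3. So r2c3=1.
Step 3. [r2c4∈{4}] only 4 remains possible at r2c4. So r2c4=4.
Step 4. [r3c3∈{4}] r3c3 has the single candidate 4 ⇒ r3c3=4.
Step 5. [r2c1∈{3}] only 3 remains possible at r2c1, so r2c1=3.
Step 6. [r2c2∈{2}] r2c2 has the single candidate 2 ⇒ r2c2=2.
Step 7. [r1c3∈{3}] r1c3 has the single candidate 3 ⇒ r1c3=3.
Step 8. [r4c2∈{4}] only 4 remains possible at r4c2, so r4c2=4.

Answer: 4 1 3 2 / 3 2 1 4 / 2 3 4 1 / 1 4 2 3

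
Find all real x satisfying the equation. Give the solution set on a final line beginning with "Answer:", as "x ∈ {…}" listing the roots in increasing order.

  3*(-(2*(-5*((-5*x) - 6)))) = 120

Step 1. [3*(-(2*(-5*((-5*x) - 6)))) = 120] 3·(inner) — divide through by 3 ⇒ div: -(2*(-5*((-5*x) - 6))) = 40.
Step 2. [-(2*(-5*((-5*x) - 6))) = 40] leading − — multiply by −1, so neg: 2*(-5*((-5*x) - 6)) = -40.
Step 3. [2*(-5*((-5*x) - 6)) = -40] LHS = 2·(…); ÷2 both sides. So div: -5*((-5*x) - 6) = -20.
Step 4. [-5*((-5*x) - 6) = -20] leading coefficient -5: divide by -5, so div: (-5*x) - 6 = 4.
Step 5. [(-5*x) - 6 = 4] -6 is outermost — add 6 both sides ⇒ sub: -5*x = 10.
Step 6. [-5*x = 10] -5 out front; divide by -5. So div: x = -2.

Answer: x ∈ {-2}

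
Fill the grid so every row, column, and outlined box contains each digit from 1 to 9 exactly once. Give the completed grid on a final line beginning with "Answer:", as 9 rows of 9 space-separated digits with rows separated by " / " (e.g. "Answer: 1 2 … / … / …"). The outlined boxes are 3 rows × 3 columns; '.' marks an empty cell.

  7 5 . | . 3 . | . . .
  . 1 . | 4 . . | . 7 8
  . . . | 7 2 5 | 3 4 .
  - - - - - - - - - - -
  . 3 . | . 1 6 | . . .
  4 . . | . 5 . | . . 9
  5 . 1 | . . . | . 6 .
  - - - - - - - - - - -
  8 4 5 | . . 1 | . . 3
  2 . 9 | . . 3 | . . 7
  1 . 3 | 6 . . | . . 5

Step 1. [r2c6∈{9}] r2c6 is down to just 9 ⇒ r2c6=9.
Step 2. [r1c6∈{8}] nothing but 8 survives at r1c6 ⇒ r1c6=8.
Step 3. [r7c7∈{2,6,9}] 6 has one home in row 7: r7c7. So r7c7=6.
Step 4. [r5c8∈{1,2,3,8}] across col 8, 3 lands solely at r5c8, so r5c8=3.
Step 5. [r5c7∈{1,2,7,8}] in row 5, 1 fits only at r5c7. So r5c7=1.
Step 6. [r9c2∈{7}] r9c2 has the single candidate 7. So r9c2=7.
Step 7. [r6c4∈{2,3,8,9}] 3 has one home in row 6: r6c4 ⇒ r6c4=3.
Step 8. [r4c1∈{9}] nothing but 9 survives at r4c1. So r4c1=9.
Step 9. [r3c1∈{6}] only 6 remains possible at r3c1. So r3c1=6.
Step 10. [r6c5∈{4,7,8,9}] in row 6, 9 fits only at r6c5 ⇒ r6c5=9.
Step 11. [r6c6∈{2,4,7}] 4 has one home in box 5: r6c6. So r6c6=4.
Step 12. [r6c9∈{2}] r6c9's peers cover all but 2. So r6c9=2.
Step 13. [r5c2∈{2,6,8}] in col 2, 2 fits only at r5c2 ⇒ r5c2=2.
Step 14. [r6c2∈{8}] only 8 remains possible at r6c2 ⇒ r6c2=8.
Step 15. [r9c6∈{2}] r9c6 has the single candidate 2. So r9c6=2.
Step 16. [r4c8∈{5,8}] across col 8, 5 lands solely at r4c8 ⇒ r4c8=5.
Step 17. [r4c7∈{4,7,8}] box 6 places 8 nowhere but r4c7 ⇒ r4c7=8.
Step 18. [r7c8∈{2,9}] 2 has one home in row 7: r7c8 ⇒ r7c8=2.
Step 19. [r3c9∈{1}] r3c9 is down to just 1. So r3c9=1.
Step 20. [r1c8∈{9}] only 9 remains possible at r1c8, so r1c8=9.
Step 21. [r9c8∈{8}] r9c8 has the single candidate 8. So r9c8=8.
Step 22. [r1c7∈{2}] r1c7's peers cover all but 2 ⇒ r1c7=2.
Step 23. [r9c5∈{4}] only 4 remains possible at r9c5, so r9c5=4.
Step 24. [r5c4∈{8}] r5c4 has the single candidate 8 ⇒ r5c4=8.
Step 25. [r5c3∈{6,7}] r5c3 is the only open cell in row 5 admitting 6, so r5c3=6.
Step 26. [r2c1∈{3}] r2c1 is down to just 3. So r2c1=3.
Step 27. [r1c4∈{1}] r1c4 has the single candidate 1, so r1c4=1.
Step 28. [r8c2∈{6}] r8c2 is down to just 6, so r8c2=6.
Step 29. [r8c7∈{4}] r8c7's peers cover all but 4. So r8c7=4.
Step 30. [r7c4∈{9}] only 9 remains possible at r7c4 ⇒ r7c4=9.
Step 31. [r2c3∈{2}] only 2 remains possible at r2c3. So r2c3=2.
Step 32. [r1c3∈{4}] only 4 remains possible at r1c3, so r1c3=4.
Step 33. [r2c7∈{5}] r2c7 has the single candidate 5, so r2c7=5.
Step 34. [r3c3∈{8}] r3c3 is down to just 8. So r3c3=8.
Step 35. [r2c5∈{6}] only 6 remains possible at r2c5, so r2c5=6.
Step 36. [r9c7∈{9}] only 9 remains possible at r9c7 ⇒ r9c7=9.
Step 37. [r6c7∈{7}] only 7 remains possible at r6c7 ⇒ r6c7=7.
Step 38. [r8c4∈{5}] r8c4 is down to just 5. So r8c4=5.
Step 39. [r7c5∈{7}] nothing but 7 survives at r7c5 ⇒ r7c5=7.
Step 40. [r8c5∈{8}] r8c5 has the single candidate 8. So r8c5=8.
Step 41. [r5c6∈{7}] only 7 remains possible at r5c6, so r5c6=7.
Step 42. [r1c9∈{6}] r1c9 has the single candidate 6, so r1c9=6.
Step 43. [r4c4∈{2}] only 2 remains possible at r4c4, so r4c4=2.
Step 44. [r4c3∈{7}] r4c3's peers cover all but 7, so r4c3=7.
Step 45. [r4c9∈{4}] nothing but 4 survives at r4c9, so r4c9=4.
Step 46. [r8c8∈{1}] r8c8 has the single candidate 1, so r8c8=1.
Step 47. [r3c2∈{9}] r3c2 is down to just 9, so r3c2=9.

Answer: 7 5 4 1 3 8 2 9 6 / 3 1 2 4 6 9 5 7 8 / 6 9 8 7 2 5 3 4 1 / 9 3 7 2 1 6 8 5 4 / 4 2 6 8 5 7 1 3 9 / 5 8 1 3 9 4 7 6 2 / 8 4 5 9 7 1 6 2 3 / 2 6 9 5 8 3 4 1 7 / 1 7 3 6 4 2 9 8 5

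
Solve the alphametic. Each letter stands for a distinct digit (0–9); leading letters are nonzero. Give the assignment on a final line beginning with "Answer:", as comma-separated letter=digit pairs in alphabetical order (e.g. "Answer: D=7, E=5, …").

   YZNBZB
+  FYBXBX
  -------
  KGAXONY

Step 1. [col 1: B + X ≡ Y (mod 10)] column 1 (B + X ≡ Y (mod 10), carry-in 0) doesn't pin X yet; pick X=8 and continue, so X=8.
Step 2. [col 1: B + X ≡ Y (mod 10)] column 1 (B + X ≡ Y (mod 10), carry-in 0) doesn't pin B yet; pick B=5 and continue, so B=5.
Step 3. [col 1: B + X ≡ Y (mod 10)] from column 1 (B=5, X=8, carry-in 0, digits 5,8 already taken and all letters distinct): Y must equal 3, so Y=3.
Step 4. [col 2: Z + B ≡ N (mod 10)] column 2 (Z + B ≡ N (mod 10), carry-in 1) doesn't pin N yet; pick N=2 and continue. So N=2.
Step 5. [K] adding two 6-digit numbers gives at most 6+1 digits, and here it does — K is that final carry and must be 1, so K=1.
Step 6. [col 2: Z + B ≡ N (mod 10)] column 2: given B=5, N=2, carry-in 1, and digits 1,2,3,5,8 already taken and all letters distinct, Z+B≡N (mod 10) forces Z=6 ⇒ Z=6.
Step 7. [col 3: B + X ≡ O (mod 10)] column 3 reads B+X+carry(1)=O with B=5, X=8; with digits 1,2,3,5,6,8 already taken and all letters distinct, the only value for O is 4, so O=4.
Step 8. [col 5: Z + Y ≡ A (mod 10)] column 5 reads Z+Y+carry(0)=A with Z=6, Y=3; with digits 1,2,3,4,5,6,8 already taken and all letters distinct, the only value for A is 9, so A=9.
Step 9. [col 6: Y + F ≡ G (mod 10)] in column 6 we have Y+F≡G with carry-in 0; given Y=3 and digits 1,2,3,4,5,6,8,9 already taken and all letters distinct, that pins G to 0. So G=0.
Step 10. [col 6: Y + F ≡ G (mod 10)] in column 6 we have Y+F≡G with carry-in 0; given Y=3, G=0 and digits 0,1,2,3,4,5,6,8,9 already taken and all letters distinct, that pins F to 7 ⇒ F=7.

Answer: A=9, B=5, F=7, G=0, K=1, N=2, O=4, X=8, Y=3, Z=6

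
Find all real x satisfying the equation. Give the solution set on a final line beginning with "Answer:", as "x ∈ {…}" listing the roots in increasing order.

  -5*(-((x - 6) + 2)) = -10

Step 1. [-5*(-((x - 6) + 2)) = -10] divide by the outer -5. So div: -((x - 6) + 2) = 2.
Step 2. [-((x - 6) + 2) = 2] flip signs both sides, so neg: (x - 6) + 2 = -2.
Step 3. [(x - 6) + 2 = -2] subtract 2: x sits inside (… + 2). So sub: x - 6 = -4.
Step 4. [x - 6 = -4] add 6: x sits inside (… - 6). So sub: x = 2.

Answer: x ∈ {2}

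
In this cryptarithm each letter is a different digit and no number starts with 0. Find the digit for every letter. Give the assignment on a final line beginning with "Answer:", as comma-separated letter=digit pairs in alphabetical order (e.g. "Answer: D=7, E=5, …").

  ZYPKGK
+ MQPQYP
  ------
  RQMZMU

Step 1. [col 1: K + P ≡ U (mod 10)] several values work for P in column 1 (K + P ≡ U (mod 10), carry-in 0); try P=3, so P=3.
Step 2. [col 1: K + P ≡ U (mod 10)] K=8 is one option consistent with column 1 (K + P ≡ U (mod 10), carry-in 0) — take it ⇒ K=8.
Step 3. [col 1: K + P ≡ U (mod 10)] from column 1 (K=8, P=3, carry-in 0, digits 3,8 already taken and all letters distinct): U must equal 1, so U=1.
Step 4. [col 2: G + Y ≡ M (mod 10)] column 2 (G + Y ≡ M (mod 10), carry-in 1) doesn't pin Y yet; pick Y=0 and continue, so Y=0.
Step 5. [col 2: G + Y ≡ M (mod 10)] column 2 (G + Y ≡ M (mod 10), carry-in 1) doesn't pin M yet; pick M=7 and continue ⇒ M=7.
Step 6. [col 2: G + Y ≡ M (mod 10)] column 2: given Y=0, M=7, carry-in 1, and digits 0,1,3,7,8 already taken and all letters distinct, G+Y≡M (mod 10) forces G=6 ⇒ G=6.
Step 7. [col 3: K + Q ≡ Z (mod 10)] column 3 reads K+Q+carry(0)=Z with K=8; with digits 0,1,3,6,7,8 already taken and all letters distinct, the only value for Q is 4. So Q=4.
Step 8. [col 3: K + Q ≡ Z (mod 10)] in column 3 we have K+Q≡Z with carry-in 0; given K=8, Q=4 and digits 0,1,3,4,6,7,8 already taken and all letters distinct, that pins Z to 2, so Z=2.
Step 9. [col 6: Z + M ≡ R (mod 10)] column 6: given Z=2, M=7, carry-in 0, and digits 0,1,2,3,4,6,7,8 already taken and all letters distinct, Z+M≡R (mod 10) forces R=9 ⇒ R=9.

Answer: G=6, K=8, M=7, P=3, Q=4, R=9, U=1, Y=0, Z=2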